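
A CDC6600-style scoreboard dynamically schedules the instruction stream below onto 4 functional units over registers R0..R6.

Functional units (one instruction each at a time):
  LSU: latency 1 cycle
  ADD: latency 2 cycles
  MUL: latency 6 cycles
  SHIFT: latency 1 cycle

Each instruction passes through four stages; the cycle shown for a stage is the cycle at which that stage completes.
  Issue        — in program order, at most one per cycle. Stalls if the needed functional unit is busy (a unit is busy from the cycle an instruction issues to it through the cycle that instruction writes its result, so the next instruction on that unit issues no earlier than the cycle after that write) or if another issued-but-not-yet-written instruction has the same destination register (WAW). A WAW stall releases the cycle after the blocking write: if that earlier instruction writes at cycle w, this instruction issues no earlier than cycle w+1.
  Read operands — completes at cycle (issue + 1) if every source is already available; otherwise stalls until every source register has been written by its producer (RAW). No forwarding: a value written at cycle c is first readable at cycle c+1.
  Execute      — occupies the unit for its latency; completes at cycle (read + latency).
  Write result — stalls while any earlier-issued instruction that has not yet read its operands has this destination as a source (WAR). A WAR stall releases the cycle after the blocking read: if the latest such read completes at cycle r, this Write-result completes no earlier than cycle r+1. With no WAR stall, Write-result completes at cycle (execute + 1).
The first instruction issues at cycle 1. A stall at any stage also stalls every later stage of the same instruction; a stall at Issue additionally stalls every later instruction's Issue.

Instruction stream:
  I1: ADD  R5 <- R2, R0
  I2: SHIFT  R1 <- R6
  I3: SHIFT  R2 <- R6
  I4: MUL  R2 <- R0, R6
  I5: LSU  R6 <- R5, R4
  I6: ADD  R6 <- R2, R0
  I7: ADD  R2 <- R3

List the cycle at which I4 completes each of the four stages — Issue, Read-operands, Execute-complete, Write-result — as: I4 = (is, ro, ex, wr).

  I1 | 1 | 2 | 4 | 5
  I2 | 2 | 3 | 4 | 5
  I3 | 6 | 7 | 8 | 9   struct: SHIFT busy until I2 writes@5
  I4 | 10 | 11 | 17 | 18   WAW R2: wait I3 write@9
  I5 | 11 | 12 | 13 | 14
  I6 | 15 | 19 | 21 | 22   WAW R6: wait I5 write@14 · RAW R2: wait I4 write@18
  I7 | 23 | 24 | 26 | 27   struct: ADD busy until I6 writes@22

I4 = (10, 11, 17, 18)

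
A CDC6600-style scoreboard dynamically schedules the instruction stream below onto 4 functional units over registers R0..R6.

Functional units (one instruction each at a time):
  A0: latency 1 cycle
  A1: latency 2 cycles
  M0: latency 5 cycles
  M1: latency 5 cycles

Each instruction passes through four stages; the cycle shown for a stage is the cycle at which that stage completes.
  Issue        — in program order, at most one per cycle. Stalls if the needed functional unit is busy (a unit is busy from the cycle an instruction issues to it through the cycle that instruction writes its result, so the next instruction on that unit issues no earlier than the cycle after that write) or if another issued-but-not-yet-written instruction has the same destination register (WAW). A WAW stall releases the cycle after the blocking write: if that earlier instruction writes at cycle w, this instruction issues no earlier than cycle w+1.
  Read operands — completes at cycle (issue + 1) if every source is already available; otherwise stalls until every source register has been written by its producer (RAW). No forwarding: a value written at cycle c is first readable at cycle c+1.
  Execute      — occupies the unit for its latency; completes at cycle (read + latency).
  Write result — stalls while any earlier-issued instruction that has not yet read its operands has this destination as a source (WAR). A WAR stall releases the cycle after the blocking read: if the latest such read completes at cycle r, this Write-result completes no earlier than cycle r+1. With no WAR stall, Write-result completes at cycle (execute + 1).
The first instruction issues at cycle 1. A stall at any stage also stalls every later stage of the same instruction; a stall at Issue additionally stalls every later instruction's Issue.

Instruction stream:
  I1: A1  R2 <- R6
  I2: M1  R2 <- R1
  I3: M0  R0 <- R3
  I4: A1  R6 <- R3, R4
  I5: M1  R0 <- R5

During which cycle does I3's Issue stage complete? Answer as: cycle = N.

[1] issue I1 (A1)
[2] I1 read-ops
[4] I1 finished on A1
[5] I1→R2
[6] issue I2 (M1)
[7] I2 read-ops | issue I3 (M0)
[8] I3 read-ops | issue I4 (A1)
[9] I4 read-ops
[11] I4 finished on A1
[12] I2 finished on M1 | I4→R6
[13] I2→R2 | I3 finished on M0
[14] I3→R0
[15] issue I5 (M1)
[16] I5 read-ops
[21] I5 finished on M1
[22] I5→R0

cycle = 7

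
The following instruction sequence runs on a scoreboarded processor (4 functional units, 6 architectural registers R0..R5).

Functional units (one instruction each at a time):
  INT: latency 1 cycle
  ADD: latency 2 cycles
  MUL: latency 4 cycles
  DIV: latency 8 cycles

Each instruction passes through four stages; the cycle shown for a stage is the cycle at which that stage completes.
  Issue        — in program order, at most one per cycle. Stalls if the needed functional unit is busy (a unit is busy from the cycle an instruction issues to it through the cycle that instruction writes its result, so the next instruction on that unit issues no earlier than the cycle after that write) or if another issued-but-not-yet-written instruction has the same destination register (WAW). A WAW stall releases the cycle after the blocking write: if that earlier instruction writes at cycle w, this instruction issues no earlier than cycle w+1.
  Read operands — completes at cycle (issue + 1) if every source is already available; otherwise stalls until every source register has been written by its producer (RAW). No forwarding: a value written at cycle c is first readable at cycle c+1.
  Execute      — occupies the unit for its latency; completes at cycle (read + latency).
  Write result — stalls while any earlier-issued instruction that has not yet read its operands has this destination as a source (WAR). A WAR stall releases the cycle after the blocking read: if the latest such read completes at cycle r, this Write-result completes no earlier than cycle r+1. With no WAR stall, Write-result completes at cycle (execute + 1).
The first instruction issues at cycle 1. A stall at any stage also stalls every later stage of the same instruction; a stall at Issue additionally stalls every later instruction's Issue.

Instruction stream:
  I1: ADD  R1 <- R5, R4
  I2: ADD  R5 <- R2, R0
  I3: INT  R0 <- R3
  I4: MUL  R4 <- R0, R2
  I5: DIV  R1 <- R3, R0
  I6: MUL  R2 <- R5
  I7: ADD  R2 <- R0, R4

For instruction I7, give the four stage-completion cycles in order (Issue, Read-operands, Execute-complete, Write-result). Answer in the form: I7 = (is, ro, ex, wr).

I7 = (24, 25, 27, 28)

1) issue 1, read 2, done 4, write 5
2) issue 6, read 7, done 9, write 10  <struct: ADD busy until I1 writes@5>
3) issue 7, read 8, done 9, write 10
4) issue 8, read 11, done 15, write 16  <RAW R0: wait I3 write@10>
5) issue 9, read 11, done 19, write 20  <RAW R0: wait I3 write@10>
6) issue 17, read 18, done 22, write 23  <struct: MUL busy until I4 writes@16>
7) issue 24, read 25, done 27, write 28  <WAW R2: wait I6 write@23>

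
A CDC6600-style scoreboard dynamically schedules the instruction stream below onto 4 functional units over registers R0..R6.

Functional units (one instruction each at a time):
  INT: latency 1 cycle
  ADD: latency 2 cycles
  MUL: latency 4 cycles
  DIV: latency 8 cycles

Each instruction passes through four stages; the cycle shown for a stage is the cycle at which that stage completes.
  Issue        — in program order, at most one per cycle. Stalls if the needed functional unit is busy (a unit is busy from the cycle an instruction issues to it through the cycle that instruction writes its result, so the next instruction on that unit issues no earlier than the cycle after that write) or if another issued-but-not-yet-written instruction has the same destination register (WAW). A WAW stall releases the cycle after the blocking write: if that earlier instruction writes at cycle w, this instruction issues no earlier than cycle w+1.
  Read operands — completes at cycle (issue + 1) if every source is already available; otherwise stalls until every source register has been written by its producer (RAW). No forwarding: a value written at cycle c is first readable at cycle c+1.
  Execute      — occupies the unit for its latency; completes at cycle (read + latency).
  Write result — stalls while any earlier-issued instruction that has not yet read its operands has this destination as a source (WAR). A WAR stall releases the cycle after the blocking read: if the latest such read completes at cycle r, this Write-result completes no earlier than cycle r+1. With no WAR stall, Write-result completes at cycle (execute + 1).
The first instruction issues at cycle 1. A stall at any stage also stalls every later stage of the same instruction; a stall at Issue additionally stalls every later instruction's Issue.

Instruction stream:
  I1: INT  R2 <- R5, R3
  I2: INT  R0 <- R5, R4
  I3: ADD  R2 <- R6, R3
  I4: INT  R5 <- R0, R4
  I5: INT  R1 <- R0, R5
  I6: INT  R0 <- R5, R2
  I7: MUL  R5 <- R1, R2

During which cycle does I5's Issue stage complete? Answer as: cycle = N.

I1  is:1  ro:2  ex:3  wr:4
I2  is:5  ro:6  ex:7  wr:8  — struct: INT busy until I1 writes@4
I3  is:6  ro:7  ex:9  wr:10
I4  is:9  ro:10  ex:11  wr:12  — struct: INT busy until I2 writes@8
I5  is:13  ro:14  ex:15  wr:16  — struct: INT busy until I4 writes@12
I6  is:17  ro:18  ex:19  wr:20  — struct: INT busy until I5 writes@16
I7  is:18  ro:19  ex:23  wr:24

cycle = 13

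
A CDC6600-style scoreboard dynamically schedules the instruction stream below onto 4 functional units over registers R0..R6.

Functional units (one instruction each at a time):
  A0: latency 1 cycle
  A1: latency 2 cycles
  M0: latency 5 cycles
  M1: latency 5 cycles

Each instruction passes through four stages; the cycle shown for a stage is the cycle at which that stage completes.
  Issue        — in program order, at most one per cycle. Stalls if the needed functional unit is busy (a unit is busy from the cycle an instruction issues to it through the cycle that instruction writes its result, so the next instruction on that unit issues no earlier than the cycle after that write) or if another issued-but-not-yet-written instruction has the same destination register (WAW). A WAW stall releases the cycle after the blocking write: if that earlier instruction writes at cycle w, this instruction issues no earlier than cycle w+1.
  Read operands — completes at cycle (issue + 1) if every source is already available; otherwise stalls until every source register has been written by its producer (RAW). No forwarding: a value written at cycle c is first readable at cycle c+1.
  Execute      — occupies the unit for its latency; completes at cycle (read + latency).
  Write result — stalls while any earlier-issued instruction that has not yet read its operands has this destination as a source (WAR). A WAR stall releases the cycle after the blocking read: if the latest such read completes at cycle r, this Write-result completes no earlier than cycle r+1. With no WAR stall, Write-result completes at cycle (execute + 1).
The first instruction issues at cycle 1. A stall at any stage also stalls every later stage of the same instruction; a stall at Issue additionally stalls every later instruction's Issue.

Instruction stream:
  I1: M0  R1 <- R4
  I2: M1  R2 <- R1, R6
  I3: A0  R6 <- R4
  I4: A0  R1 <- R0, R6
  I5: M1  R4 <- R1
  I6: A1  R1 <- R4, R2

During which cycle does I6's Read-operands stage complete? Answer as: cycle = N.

I1: IS=1 RO=2 EX=7 WR=8
I2: IS=2 RO=9 EX=14 WR=15  [RAW R1: wait I1 write@8]
I3: IS=3 RO=4 EX=5 WR=10  [WAR R6: wait I2 read@9]
I4: IS=11 RO=12 EX=13 WR=14  [struct: A0 busy until I3 writes@10]
I5: IS=16 RO=17 EX=22 WR=23  [struct: M1 busy until I2 writes@15]
I6: IS=17 RO=24 EX=26 WR=27  [RAW R4: wait I5 write@23]

cycle = 24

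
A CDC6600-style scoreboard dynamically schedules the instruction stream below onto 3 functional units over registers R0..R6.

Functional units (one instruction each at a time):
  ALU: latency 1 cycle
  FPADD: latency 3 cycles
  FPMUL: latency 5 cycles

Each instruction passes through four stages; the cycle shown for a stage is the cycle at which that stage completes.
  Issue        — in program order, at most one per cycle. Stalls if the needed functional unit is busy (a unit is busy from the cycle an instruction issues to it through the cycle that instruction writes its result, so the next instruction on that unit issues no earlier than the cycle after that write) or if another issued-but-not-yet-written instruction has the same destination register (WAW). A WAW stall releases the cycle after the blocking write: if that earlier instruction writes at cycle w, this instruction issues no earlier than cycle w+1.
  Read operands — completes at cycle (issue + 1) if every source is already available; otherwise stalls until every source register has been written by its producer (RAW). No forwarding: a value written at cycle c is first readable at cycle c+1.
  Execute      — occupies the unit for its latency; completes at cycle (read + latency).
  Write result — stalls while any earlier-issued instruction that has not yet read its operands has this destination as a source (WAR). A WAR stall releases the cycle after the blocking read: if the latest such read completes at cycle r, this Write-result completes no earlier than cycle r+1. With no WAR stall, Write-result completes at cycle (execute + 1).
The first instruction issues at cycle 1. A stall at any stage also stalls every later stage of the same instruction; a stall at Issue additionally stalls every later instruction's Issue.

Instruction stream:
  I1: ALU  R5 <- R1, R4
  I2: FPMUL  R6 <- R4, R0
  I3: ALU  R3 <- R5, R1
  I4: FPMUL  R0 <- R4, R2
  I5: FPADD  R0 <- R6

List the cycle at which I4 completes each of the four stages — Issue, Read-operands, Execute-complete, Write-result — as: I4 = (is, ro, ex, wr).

[I1] 1/2/3/4
[I2] 2/3/8/9
[I3] 5/6/7/8  (struct: ALU busy until I1 writes@4)
[I4] 10/11/16/17  (struct: FPMUL busy until I2 writes@9)
[I5] 18/19/22/23  (WAW R0: wait I4 write@17)

I4 = (10, 11, 16, 17)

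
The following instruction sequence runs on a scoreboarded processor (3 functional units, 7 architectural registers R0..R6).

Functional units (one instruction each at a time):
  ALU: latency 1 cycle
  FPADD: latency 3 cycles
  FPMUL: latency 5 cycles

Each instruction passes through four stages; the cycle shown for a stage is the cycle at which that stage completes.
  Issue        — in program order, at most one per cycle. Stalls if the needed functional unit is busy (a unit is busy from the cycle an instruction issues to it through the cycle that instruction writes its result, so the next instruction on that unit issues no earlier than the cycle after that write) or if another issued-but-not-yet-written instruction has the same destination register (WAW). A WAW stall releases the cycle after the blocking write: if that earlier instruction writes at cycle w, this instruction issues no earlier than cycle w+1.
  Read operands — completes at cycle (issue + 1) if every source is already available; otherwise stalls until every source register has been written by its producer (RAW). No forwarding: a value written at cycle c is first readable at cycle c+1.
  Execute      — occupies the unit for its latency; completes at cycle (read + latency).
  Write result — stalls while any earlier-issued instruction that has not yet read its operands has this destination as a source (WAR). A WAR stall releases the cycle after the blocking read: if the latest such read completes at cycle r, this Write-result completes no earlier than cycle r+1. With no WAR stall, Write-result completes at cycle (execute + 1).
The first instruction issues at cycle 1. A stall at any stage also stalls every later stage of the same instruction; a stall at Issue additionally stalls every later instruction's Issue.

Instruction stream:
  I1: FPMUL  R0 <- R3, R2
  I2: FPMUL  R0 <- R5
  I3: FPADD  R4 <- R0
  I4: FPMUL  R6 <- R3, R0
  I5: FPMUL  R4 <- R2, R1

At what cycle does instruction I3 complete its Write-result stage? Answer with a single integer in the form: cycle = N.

1) issue 1, read 2, done 7, write 8
2) issue 9, read 10, done 15, write 16  <struct: FPMUL busy until I1 writes@8>
3) issue 10, read 17, done 20, write 21  <RAW R0: wait I2 write@16>
4) issue 17, read 18, done 23, write 24  <struct: FPMUL busy until I2 writes@16>
5) issue 25, read 26, done 31, write 32  <struct: FPMUL busy until I4 writes@24>

cycle = 21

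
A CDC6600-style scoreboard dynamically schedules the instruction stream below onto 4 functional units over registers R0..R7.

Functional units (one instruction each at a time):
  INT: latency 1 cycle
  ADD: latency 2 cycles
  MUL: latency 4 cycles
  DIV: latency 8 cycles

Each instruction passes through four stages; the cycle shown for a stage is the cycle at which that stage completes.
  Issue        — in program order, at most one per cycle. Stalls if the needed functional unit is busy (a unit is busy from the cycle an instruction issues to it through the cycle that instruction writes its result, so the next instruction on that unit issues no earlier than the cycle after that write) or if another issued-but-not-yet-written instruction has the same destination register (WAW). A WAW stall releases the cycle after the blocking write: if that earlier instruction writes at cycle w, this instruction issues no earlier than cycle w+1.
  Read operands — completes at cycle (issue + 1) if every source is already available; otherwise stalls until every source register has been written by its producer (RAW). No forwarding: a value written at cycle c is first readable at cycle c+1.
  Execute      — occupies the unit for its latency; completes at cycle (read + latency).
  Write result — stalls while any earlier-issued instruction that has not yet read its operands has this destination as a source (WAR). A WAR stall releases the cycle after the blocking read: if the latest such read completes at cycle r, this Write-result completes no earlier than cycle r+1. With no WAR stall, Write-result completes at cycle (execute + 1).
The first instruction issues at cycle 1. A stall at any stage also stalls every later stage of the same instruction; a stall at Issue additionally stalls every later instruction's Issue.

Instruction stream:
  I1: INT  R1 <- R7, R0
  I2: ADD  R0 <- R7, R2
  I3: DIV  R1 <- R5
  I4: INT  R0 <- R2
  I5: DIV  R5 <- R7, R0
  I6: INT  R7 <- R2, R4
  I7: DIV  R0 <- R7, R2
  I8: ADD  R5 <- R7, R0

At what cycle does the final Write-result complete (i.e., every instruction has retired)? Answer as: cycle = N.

cycle = 41

t=1  issue I1 (INT)
t=2  I1 read-ops · issue I2 (ADD)
t=3  I1 finished on INT · I2 read-ops
t=4  I1→R1
t=5  I2 finished on ADD · issue I3 (DIV)
t=6  I2→R0 · I3 read-ops
t=7  issue I4 (INT)
t=8  I4 read-ops
t=9  I4 finished on INT
t=10  I4→R0
t=14  I3 finished on DIV
t=15  I3→R1
t=16  issue I5 (DIV)
t=17  I5 read-ops · issue I6 (INT)
t=18  I6 read-ops
t=19  I6 finished on INT
t=20  I6→R7
t=25  I5 finished on DIV
t=26  I5→R5
t=27  issue I7 (DIV)
t=28  I7 read-ops · issue I8 (ADD)
t=36  I7 finished on DIV
t=37  I7→R0
t=38  I8 read-ops
t=40  I8 finished on ADD
t=41  I8→R5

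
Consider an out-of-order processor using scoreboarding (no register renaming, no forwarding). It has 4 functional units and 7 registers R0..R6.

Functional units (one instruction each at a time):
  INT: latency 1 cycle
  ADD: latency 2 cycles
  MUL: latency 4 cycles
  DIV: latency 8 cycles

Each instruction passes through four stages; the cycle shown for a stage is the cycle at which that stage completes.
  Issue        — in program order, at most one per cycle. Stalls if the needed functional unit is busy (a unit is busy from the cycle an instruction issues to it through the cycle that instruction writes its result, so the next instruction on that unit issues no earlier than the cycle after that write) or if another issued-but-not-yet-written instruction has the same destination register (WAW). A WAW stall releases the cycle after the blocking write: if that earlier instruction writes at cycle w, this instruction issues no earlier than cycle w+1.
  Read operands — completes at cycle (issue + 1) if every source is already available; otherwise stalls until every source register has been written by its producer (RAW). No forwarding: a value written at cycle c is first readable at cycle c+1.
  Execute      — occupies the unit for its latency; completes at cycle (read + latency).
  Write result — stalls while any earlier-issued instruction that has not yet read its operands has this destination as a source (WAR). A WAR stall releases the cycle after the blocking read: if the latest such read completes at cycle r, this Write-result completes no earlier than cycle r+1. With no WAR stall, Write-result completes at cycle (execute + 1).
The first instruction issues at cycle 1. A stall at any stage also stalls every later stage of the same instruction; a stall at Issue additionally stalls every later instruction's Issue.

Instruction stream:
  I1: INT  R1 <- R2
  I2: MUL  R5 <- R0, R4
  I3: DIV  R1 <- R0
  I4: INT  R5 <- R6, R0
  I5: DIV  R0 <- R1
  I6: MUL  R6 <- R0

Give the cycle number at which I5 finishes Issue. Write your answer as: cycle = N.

cycle = 16

[1] I1→INT
[2] I1 RO; I2→MUL
[3] I1 EX; I2 RO
[4] I1 WR R1
[5] I3→DIV
[6] I3 RO
[7] I2 EX
[8] I2 WR R5
[9] I4→INT
[10] I4 RO
[11] I4 EX
[12] I4 WR R5
[14] I3 EX
[15] I3 WR R1
[16] I5→DIV
[17] I5 RO; I6→MUL
[25] I5 EX
[26] I5 WR R0
[27] I6 RO
[31] I6 EX
[32] I6 WR R6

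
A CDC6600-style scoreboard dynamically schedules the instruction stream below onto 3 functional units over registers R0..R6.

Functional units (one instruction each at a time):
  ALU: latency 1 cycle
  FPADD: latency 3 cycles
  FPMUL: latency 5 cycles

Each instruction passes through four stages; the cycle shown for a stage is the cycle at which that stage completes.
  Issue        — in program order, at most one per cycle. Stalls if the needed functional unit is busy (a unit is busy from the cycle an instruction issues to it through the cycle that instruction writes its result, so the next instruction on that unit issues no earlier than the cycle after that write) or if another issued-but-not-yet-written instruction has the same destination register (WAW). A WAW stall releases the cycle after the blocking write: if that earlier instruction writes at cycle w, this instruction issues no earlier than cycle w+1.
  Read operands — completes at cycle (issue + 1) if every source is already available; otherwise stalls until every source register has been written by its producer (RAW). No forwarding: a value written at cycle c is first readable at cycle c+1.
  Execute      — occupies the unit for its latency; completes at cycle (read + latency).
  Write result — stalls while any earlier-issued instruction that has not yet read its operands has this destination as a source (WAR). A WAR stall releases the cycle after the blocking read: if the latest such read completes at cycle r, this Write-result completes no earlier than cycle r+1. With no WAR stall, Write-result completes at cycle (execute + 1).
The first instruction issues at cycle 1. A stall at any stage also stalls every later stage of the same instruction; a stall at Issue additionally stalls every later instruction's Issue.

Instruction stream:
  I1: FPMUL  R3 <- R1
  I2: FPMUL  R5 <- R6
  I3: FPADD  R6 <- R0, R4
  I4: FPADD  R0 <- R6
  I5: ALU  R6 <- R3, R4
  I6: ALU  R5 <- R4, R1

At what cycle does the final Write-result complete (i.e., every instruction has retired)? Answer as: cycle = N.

cycle = 24

cycle 1: I1 issues→FPMUL
cycle 2: I1 reads
cycle 7: I1 exec-done
cycle 8: I1 writes R3
cycle 9: I2 issues→FPMUL
cycle 10: I2 reads · I3 issues→FPADD
cycle 11: I3 reads
cycle 14: I3 exec-done
cycle 15: I2 exec-done · I3 writes R6
cycle 16: I2 writes R5 · I4 issues→FPADD
cycle 17: I4 reads · I5 issues→ALU
cycle 18: I5 reads
cycle 19: I5 exec-done
cycle 20: I4 exec-done · I5 writes R6
cycle 21: I4 writes R0 · I6 issues→ALU
cycle 22: I6 reads
cycle 23: I6 exec-done
cycle 24: I6 writes R5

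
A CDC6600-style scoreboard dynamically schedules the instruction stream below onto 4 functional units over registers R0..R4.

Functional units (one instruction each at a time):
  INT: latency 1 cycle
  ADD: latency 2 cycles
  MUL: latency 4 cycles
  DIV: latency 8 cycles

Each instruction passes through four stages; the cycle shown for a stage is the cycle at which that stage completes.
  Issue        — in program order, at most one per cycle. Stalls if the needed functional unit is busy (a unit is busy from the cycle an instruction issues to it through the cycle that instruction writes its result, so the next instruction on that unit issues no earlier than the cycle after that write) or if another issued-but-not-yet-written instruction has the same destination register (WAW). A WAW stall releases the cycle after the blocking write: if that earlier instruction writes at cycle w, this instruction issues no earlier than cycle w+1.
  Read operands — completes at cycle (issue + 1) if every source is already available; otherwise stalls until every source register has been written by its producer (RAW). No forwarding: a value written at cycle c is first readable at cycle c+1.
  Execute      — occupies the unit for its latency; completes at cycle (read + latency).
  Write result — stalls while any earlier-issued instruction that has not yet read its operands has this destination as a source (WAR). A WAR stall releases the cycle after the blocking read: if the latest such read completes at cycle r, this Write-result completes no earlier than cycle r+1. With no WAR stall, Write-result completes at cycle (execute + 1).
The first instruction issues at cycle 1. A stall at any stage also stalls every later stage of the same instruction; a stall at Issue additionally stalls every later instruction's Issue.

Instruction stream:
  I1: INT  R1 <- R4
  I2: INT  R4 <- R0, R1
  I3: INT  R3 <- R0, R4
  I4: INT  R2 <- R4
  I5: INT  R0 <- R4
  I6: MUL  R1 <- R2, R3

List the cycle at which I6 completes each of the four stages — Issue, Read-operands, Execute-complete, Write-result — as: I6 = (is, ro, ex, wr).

I6 = (18, 19, 23, 24)

I1 -> (1, 2, 3, 4)
I2 -> (5, 6, 7, 8)  // struct: INT busy until I1 writes@4
I3 -> (9, 10, 11, 12)  // struct: INT busy until I2 writes@8
I4 -> (13, 14, 15, 16)  // struct: INT busy until I3 writes@12
I5 -> (17, 18, 19, 20)  // struct: INT busy until I4 writes@16
I6 -> (18, 19, 23, 24)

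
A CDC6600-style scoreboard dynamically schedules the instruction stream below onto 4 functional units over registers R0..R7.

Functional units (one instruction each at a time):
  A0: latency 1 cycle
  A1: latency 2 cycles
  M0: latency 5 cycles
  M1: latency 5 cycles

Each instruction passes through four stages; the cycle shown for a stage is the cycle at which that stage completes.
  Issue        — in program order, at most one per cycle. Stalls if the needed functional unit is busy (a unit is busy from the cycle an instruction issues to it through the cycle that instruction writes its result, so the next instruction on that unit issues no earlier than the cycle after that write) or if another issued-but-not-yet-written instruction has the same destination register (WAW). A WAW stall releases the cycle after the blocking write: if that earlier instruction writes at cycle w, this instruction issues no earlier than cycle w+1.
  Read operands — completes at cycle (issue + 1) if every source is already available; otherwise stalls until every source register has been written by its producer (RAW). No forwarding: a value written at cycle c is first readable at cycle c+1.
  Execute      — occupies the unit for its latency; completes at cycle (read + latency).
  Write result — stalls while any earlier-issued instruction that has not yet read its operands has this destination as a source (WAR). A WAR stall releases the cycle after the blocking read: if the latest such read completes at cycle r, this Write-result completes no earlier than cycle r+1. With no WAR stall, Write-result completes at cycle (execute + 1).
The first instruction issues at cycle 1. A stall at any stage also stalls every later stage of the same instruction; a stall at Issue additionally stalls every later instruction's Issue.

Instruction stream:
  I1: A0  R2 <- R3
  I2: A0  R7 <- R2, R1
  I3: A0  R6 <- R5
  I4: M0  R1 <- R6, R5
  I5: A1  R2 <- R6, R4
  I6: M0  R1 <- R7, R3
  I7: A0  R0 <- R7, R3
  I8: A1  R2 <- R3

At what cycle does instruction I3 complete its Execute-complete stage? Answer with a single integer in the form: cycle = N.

I1 -> (1, 2, 3, 4)
I2 -> (5, 6, 7, 8)  // struct: A0 busy until I1 writes@4
I3 -> (9, 10, 11, 12)  // struct: A0 busy until I2 writes@8
I4 -> (10, 13, 18, 19)  // RAW R6: wait I3 write@12
I5 -> (11, 13, 15, 16)  // RAW R6: wait I3 write@12
I6 -> (20, 21, 26, 27)  // struct: M0 busy until I4 writes@19
I7 -> (21, 22, 23, 24)
I8 -> (22, 23, 25, 26)

cycle = 11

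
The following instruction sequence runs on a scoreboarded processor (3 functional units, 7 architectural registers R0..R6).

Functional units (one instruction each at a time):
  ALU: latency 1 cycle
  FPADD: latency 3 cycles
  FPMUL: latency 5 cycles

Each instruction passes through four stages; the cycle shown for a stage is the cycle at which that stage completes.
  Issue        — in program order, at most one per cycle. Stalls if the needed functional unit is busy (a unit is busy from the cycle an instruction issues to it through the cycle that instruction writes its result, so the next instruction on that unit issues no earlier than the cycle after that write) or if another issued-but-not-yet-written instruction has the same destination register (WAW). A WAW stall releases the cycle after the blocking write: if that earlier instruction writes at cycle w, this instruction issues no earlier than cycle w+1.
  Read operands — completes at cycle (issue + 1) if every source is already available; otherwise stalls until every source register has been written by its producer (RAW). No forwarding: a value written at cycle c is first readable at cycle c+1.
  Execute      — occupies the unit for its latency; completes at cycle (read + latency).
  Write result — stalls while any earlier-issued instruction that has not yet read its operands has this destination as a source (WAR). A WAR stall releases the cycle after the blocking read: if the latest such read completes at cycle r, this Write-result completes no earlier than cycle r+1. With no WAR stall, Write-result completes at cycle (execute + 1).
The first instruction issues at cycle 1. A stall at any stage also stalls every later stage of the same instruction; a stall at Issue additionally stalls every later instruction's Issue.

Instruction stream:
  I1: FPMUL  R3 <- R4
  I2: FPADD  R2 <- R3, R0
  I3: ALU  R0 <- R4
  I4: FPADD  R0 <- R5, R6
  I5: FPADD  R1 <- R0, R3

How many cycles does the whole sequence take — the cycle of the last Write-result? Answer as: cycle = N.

I1: IS=1 RO=2 EX=7 WR=8
I2: IS=2 RO=9 EX=12 WR=13  [RAW R3: wait I1 write@8]
I3: IS=3 RO=4 EX=5 WR=10  [WAR R0: wait I2 read@9]
I4: IS=14 RO=15 EX=18 WR=19  [struct: FPADD busy until I2 writes@13]
I5: IS=20 RO=21 EX=24 WR=25  [struct: FPADD busy until I4 writes@19]

cycle = 25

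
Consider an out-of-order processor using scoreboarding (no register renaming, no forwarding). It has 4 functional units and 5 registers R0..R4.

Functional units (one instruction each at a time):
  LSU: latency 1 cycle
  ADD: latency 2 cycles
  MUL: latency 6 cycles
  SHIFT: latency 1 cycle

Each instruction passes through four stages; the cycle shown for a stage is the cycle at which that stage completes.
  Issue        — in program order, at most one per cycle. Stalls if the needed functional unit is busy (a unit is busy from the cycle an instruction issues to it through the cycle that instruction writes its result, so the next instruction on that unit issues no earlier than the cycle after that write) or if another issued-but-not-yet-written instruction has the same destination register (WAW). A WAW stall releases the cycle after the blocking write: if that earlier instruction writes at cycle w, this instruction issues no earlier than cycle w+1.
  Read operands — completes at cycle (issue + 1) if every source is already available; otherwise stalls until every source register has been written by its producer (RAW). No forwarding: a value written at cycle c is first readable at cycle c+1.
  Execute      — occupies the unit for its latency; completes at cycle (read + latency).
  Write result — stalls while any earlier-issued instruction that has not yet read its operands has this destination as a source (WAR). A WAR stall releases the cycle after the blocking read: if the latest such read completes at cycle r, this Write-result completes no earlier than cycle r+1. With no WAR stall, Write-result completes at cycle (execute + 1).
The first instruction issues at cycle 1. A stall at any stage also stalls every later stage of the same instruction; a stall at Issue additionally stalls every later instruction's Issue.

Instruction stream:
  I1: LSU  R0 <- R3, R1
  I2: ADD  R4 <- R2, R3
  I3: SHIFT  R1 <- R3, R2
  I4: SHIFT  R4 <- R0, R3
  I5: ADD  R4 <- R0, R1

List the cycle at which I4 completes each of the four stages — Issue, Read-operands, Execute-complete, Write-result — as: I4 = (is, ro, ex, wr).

I4 = (7, 8, 9, 10)

cycle 1: I1 dispatched to LSU
cycle 2: I1 operands ready, I2 dispatched to ADD
cycle 3: I1 complete, I2 operands ready, I3 dispatched to SHIFT
cycle 4: R0←I1, I3 operands ready
cycle 5: I2 complete, I3 complete
cycle 6: R4←I2, R1←I3
cycle 7: I4 dispatched to SHIFT
cycle 8: I4 operands ready
cycle 9: I4 complete
cycle 10: R4←I4
cycle 11: I5 dispatched to ADD
cycle 12: I5 operands ready
cycle 14: I5 complete
cycle 15: R4←I5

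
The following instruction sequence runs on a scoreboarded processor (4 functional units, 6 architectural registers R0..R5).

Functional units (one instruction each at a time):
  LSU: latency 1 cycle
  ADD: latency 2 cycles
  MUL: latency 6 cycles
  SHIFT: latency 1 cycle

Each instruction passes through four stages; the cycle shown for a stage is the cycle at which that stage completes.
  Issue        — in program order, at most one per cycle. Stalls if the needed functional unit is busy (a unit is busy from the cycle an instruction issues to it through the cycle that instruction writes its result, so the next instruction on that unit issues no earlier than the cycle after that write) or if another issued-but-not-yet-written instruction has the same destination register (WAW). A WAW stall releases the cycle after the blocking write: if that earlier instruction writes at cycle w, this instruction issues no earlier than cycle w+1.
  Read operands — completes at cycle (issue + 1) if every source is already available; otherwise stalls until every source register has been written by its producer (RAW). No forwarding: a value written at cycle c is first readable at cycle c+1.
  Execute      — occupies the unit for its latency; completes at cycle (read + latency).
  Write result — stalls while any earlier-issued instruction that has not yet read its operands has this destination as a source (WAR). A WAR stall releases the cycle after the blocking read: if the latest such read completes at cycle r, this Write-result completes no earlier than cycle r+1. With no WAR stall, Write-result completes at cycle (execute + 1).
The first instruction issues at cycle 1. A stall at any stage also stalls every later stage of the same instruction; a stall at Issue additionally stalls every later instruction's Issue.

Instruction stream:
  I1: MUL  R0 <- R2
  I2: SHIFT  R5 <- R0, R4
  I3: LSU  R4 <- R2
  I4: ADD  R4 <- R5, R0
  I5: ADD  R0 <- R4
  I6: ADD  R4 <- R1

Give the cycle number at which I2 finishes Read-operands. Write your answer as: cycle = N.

cycle = 10

[I1] 1/2/8/9
[I2] 2/10/11/12  (RAW R0: wait I1 write@9)
[I3] 3/4/5/11  (WAR R4: wait I2 read@10)
[I4] 12/13/15/16  (WAW R4: wait I3 write@11)
[I5] 17/18/20/21  (struct: ADD busy until I4 writes@16)
[I6] 22/23/25/26  (struct: ADD busy until I5 writes@21)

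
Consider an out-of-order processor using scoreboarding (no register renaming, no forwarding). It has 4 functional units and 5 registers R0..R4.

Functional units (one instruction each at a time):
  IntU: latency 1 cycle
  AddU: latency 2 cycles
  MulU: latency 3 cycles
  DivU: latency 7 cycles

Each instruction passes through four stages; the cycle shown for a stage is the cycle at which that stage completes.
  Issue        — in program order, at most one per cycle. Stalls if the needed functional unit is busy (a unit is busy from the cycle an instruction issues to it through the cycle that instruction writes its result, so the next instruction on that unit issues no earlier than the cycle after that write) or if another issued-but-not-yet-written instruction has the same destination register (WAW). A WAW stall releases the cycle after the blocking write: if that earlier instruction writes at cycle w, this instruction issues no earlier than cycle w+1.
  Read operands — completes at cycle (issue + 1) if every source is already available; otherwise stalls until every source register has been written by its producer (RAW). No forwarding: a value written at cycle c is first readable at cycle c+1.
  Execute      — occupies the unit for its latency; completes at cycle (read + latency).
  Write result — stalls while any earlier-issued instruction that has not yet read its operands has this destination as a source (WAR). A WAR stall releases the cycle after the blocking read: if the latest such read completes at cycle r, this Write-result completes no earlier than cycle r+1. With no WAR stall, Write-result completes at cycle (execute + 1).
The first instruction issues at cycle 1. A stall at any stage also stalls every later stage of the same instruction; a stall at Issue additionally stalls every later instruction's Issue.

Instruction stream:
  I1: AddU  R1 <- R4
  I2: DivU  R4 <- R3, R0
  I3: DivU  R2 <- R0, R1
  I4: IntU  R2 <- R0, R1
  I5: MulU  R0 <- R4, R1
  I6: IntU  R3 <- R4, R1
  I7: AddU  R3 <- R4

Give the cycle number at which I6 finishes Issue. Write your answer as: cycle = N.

cycle = 26

[I1] 1/2/4/5
[I2] 2/3/10/11
[I3] 12/13/20/21  (struct: DivU busy until I2 writes@11)
[I4] 22/23/24/25  (WAW R2: wait I3 write@21)
[I5] 23/24/27/28
[I6] 26/27/28/29  (struct: IntU busy until I4 writes@25)
[I7] 30/31/33/34  (WAW R3: wait I6 write@29)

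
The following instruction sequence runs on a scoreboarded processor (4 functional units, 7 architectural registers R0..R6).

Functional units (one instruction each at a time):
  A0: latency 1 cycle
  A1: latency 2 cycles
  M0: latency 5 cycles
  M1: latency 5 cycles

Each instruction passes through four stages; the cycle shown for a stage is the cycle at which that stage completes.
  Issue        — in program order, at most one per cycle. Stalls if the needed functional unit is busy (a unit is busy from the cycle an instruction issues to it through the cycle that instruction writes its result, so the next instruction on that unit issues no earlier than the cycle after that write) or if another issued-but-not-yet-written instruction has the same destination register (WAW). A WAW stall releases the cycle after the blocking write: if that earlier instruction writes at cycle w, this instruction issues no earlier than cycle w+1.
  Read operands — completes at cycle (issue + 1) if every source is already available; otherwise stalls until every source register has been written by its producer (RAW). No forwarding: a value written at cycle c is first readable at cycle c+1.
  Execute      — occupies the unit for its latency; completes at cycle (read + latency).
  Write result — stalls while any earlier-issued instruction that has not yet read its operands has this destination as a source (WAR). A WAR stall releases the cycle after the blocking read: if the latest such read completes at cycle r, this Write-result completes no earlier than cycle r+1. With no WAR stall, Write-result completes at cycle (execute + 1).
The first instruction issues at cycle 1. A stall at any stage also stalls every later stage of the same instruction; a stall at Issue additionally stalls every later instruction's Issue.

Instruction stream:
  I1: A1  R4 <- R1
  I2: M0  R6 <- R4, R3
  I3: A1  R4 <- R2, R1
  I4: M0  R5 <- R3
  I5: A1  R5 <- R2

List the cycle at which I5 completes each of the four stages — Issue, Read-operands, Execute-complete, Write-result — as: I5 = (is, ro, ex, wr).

I5 = (21, 22, 24, 25)

I1  is:1  ro:2  ex:4  wr:5
I2  is:2  ro:6  ex:11  wr:12  — RAW R4: wait I1 write@5
I3  is:6  ro:7  ex:9  wr:10  — struct: A1 busy until I1 writes@5
I4  is:13  ro:14  ex:19  wr:20  — struct: M0 busy until I2 writes@12
I5  is:21  ro:22  ex:24  wr:25  — WAW R5: wait I4 write@20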